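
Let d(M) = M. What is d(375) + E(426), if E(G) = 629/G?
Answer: 160379/426 ≈ 376.48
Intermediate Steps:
d(375) + E(426) = 375 + 629/426 = 160379/426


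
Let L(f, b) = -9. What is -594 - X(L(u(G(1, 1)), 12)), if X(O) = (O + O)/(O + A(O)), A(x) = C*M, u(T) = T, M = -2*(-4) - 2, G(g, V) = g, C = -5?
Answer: -7728/13 ≈ -594.46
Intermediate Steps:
M = 6 (M = 8 - 2 = 6)
A(x) = -30 (A(x) = -5*6 = -30)
X(O) = 2*O/(-30 + O) (X(O) = (O + O)/(O - 30) = (2*O)/(-30 + O) = 2*O/(-30 + O))
-594 - X(L(u(G(1, 1)), 12)) = -594 - 2*(-9)/(-30 - 9) = -594 - 2*(-9)/(-39) = -594 - 2*(-9)*(-1)/39 = -594 - 1*6/13 = -594 - 6/13 = -7728/13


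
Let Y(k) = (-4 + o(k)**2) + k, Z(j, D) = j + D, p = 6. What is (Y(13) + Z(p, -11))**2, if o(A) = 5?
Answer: 841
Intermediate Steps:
Z(j, D) = D + j
Y(k) = 21 + k (Y(k) = (-4 + 5**2) + k = (-4 + 25) + k = 21 + k)
(Y(13) + Z(p, -11))**2 = ((21 + 13) + (-11 + 6))**2 = (34 - 5)**2 = 29**2 = 841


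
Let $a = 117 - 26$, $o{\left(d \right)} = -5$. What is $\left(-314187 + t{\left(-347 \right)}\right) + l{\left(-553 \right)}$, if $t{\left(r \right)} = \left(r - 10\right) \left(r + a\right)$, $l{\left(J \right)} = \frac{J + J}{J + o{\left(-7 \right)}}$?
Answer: $- \frac{62159252}{279} \approx -2.2279 \cdot 10^{5}$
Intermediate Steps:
$a = 91$
$l{\left(J \right)} = \frac{2 J}{-5 + J}$ ($l{\left(J \right)} = \frac{J + J}{J - 5} = \frac{2 J}{-5 + J}$)
$t{\left(r \right)} = \left(-10 + r\right) \left(91 + r\right)$ ($t{\left(r \right)} = \left(r - 10\right) \left(r + 91\right) = \left(-10 + r\right) \left(91 + r\right)$)
$\left(-314187 + t{\left(-347 \right)}\right) + l{\left(-553 \right)} = \left(-314187 + \left(-910 + \left(-347\right)^{2} + 81 \left(-347\right)\right)\right) + 2 \left(-553\right) \frac{1}{-5 - 553} = \left(-314187 - -91392\right) + 2 \left(-553\right) \frac{1}{-558} = \left(-314187 + 91392\right) + 2 \left(-553\right) \left(- \frac{1}{558}\right) = -222795 + \frac{553}{279} = - \frac{62159252}{279}$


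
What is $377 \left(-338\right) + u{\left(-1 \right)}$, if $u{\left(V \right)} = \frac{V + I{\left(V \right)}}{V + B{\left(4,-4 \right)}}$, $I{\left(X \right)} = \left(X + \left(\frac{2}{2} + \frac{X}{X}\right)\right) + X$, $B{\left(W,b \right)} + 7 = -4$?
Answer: $- \frac{1529111}{12} \approx -1.2743 \cdot 10^{5}$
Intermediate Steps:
$B{\left(W,b \right)} = -11$ ($B{\left(W,b \right)} = -7 - 4 = -11$)
$I{\left(X \right)} = 2 + 2 X$ ($I{\left(X \right)} = \left(X + \left(2 \cdot \frac{1}{2} + 1\right)\right) + X = \left(X + \left(1 + 1\right)\right) + X = \left(X + 2\right) + X = \left(2 + X\right) + X = 2 + 2 X$)
$u{\left(V \right)} = \frac{2 + 3 V}{-11 + V}$ ($u{\left(V \right)} = \frac{V + \left(2 + 2 V\right)}{V - 11} = \frac{2 + 3 V}{-11 + V}$)
$377 \left(-338\right) + u{\left(-1 \right)} = 377 \left(-338\right) + \frac{2 + 3 \left(-1\right)}{-11 - 1} = -127426 + \frac{2 - 3}{-12} = -127426 - - \frac{1}{12} = -127426 + \frac{1}{12} = - \frac{1529111}{12}$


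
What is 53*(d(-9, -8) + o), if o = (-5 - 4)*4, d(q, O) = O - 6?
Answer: -2650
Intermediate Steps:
d(q, O) = -6 + O
o = -36 (o = -9*4 = -36)
53*(d(-9, -8) + o) = 53*((-6 - 8) - 36) = 53*(-14 - 36) = 53*(-50) = -2650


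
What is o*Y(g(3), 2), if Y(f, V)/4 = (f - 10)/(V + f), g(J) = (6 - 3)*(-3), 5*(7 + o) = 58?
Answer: 1748/35 ≈ 49.943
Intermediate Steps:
o = 23/5 (o = -7 + (1/5)*58 = -7 + 58/5 = 23/5 ≈ 4.6000)
g(J) = -9 (g(J) = 3*(-3) = -9)
Y(f, V) = 4*(-10 + f)/(V + f) (Y(f, V) = 4*((f - 10)/(V + f)) = 4*((-10 + f)/(V + f)) = 4*(-10 + f)/(V + f))
o*Y(g(3), 2) = 23*(4*(-10 - 9)/(2 - 9))/5 = 23*(4*(-19)/(-7))/5 = 23*(4*(-1/7)*(-19))/5 = (23/5)*(76/7) = 1748/35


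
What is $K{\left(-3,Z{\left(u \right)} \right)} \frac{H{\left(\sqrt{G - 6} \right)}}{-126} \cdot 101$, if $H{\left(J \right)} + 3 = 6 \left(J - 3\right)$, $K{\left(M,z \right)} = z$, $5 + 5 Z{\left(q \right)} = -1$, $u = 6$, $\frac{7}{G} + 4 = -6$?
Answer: $- \frac{101}{5} + \frac{101 i \sqrt{670}}{175} \approx -20.2 + 14.939 i$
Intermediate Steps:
$G = - \frac{7}{10}$ ($G = \frac{7}{-4 - 6} = \frac{7}{-10} = 7 \left(- \frac{1}{10}\right) = - \frac{7}{10} \approx -0.7$)
$Z{\left(q \right)} = - \frac{6}{5}$ ($Z{\left(q \right)} = -1 + \frac{1}{5} \left(-1\right) = -1 - \frac{1}{5} = - \frac{6}{5}$)
$H{\left(J \right)} = -21 + 6 J$ ($H{\left(J \right)} = -3 + 6 \left(J - 3\right) = -3 + 6 \left(-3 + J\right) = -3 + \left(-18 + 6 J\right) = -21 + 6 J$)
$K{\left(-3,Z{\left(u \right)} \right)} \frac{H{\left(\sqrt{G - 6} \right)}}{-126} \cdot 101 = - \frac{6 \frac{-21 + 6 \sqrt{- \frac{7}{10} - 6}}{-126}}{5} \cdot 101 = - \frac{6 \left(-21 + 6 \sqrt{- \frac{67}{10}}\right) \left(- \frac{1}{126}\right)}{5} \cdot 101 = - \frac{6 \left(-21 + 6 \frac{i \sqrt{670}}{10}\right) \left(- \frac{1}{126}\right)}{5} \cdot 101 = - \frac{6 \left(-21 + \frac{3 i \sqrt{670}}{5}\right) \left(- \frac{1}{126}\right)}{5} \cdot 101 = - \frac{6 \left(\frac{1}{6} - \frac{i \sqrt{670}}{210}\right)}{5} \cdot 101 = \left(- \frac{1}{5} + \frac{i \sqrt{670}}{175}\right) 101 = - \frac{101}{5} + \frac{101 i \sqrt{670}}{175}$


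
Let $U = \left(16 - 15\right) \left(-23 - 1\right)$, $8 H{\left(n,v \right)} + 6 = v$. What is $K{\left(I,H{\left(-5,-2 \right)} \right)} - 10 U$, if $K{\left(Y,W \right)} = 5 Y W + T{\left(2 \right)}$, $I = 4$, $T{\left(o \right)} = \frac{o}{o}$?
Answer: $221$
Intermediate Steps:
$H{\left(n,v \right)} = - \frac{3}{4} + \frac{v}{8}$
$T{\left(o \right)} = 1$
$K{\left(Y,W \right)} = 1 + 5 W Y$ ($K{\left(Y,W \right)} = 5 Y W + 1 = 5 W Y + 1 = 1 + 5 W Y$)
$U = -24$ ($U = 1 \left(-24\right) = -24$)
$K{\left(I,H{\left(-5,-2 \right)} \right)} - 10 U = \left(1 + 5 \left(- \frac{3}{4} + \frac{1}{8} \left(-2\right)\right) 4\right) - -240 = \left(1 + 5 \left(- \frac{3}{4} - \frac{1}{4}\right) 4\right) + 240 = \left(1 + 5 \left(-1\right) 4\right) + 240 = \left(1 - 20\right) + 240 = -19 + 240 = 221$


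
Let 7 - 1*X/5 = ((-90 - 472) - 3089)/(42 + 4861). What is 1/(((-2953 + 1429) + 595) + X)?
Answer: -4903/4365027 ≈ -0.0011232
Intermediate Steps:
X = 189860/4903 (X = 35 - 5*((-90 - 472) - 3089)/(42 + 4861) = 35 - 5*(-562 - 3089)/4903 = 35 - (-18255)/4903 = 35 - 5*(-3651/4903) = 35 + 18255/4903 = 189860/4903 ≈ 38.723)
1/(((-2953 + 1429) + 595) + X) = 1/(((-2953 + 1429) + 595) + 189860/4903) = 1/((-1524 + 595) + 189860/4903) = 1/(-929 + 189860/4903) = 1/(-4365027/4903) = -4903/4365027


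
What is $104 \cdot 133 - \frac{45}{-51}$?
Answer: $\frac{235159}{17} \approx 13833.0$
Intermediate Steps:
$104 \cdot 133 - \frac{45}{-51} = 13832 - - \frac{15}{17} = 13832 + \frac{15}{17} = \frac{235159}{17}$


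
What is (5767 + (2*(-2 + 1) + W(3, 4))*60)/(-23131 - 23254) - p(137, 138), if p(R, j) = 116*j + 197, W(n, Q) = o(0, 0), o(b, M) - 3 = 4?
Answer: -751674992/46385 ≈ -16205.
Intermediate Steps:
o(b, M) = 7 (o(b, M) = 3 + 4 = 7)
W(n, Q) = 7
p(R, j) = 197 + 116*j
(5767 + (2*(-2 + 1) + W(3, 4))*60)/(-23131 - 23254) - p(137, 138) = (5767 + (2*(-2 + 1) + 7)*60)/(-23131 - 23254) - (197 + 116*138) = (5767 + (2*(-1) + 7)*60)/(-46385) - (197 + 16008) = (5767 + (-2 + 7)*60)*(-1/46385) - 1*16205 = (5767 + 5*60)*(-1/46385) - 16205 = (5767 + 300)*(-1/46385) - 16205 = 6067*(-1/46385) - 16205 = -6067/46385 - 16205 = -751674992/46385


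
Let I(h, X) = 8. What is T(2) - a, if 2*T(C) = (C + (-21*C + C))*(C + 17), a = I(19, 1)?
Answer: -369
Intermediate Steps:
a = 8
T(C) = -19*C*(17 + C)/2 (T(C) = ((C + (-21*C + C))*(C + 17))/2 = ((C - 20*C)*(17 + C))/2 = ((-19*C)*(17 + C))/2 = (-19*C*(17 + C))/2 = -19*C*(17 + C)/2)
T(2) - a = -19/2*2*(17 + 2) - 1*8 = -19/2*2*19 - 8 = -361 - 8 = -369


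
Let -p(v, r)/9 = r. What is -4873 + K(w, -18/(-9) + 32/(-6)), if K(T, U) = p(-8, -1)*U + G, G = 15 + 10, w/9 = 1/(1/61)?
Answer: -4878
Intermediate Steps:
w = 549 (w = 9/(1/61) = 9*61 = 549)
p(v, r) = -9*r
G = 25
K(T, U) = 25 + 9*U (K(T, U) = (-9*(-1))*U + 25 = 9*U + 25 = 25 + 9*U)
-4873 + K(w, -18/(-9) + 32/(-6)) = -4873 + (25 + 9*(-18/(-9) + 32/(-6))) = -4873 + (25 + 9*(-18*(-⅑) + 32*(-⅙))) = -4873 + (25 + 9*(2 - 16/3)) = -4873 + (25 + 9*(-10/3)) = -4873 + (25 - 30) = -4873 - 5 = -4878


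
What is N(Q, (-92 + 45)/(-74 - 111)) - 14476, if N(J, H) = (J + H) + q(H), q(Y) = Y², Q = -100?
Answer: -498852696/34225 ≈ -14576.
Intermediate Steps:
N(J, H) = H + J + H² (N(J, H) = (J + H) + H² = (H + J) + H² = H + J + H²)
N(Q, (-92 + 45)/(-74 - 111)) - 14476 = ((-92 + 45)/(-74 - 111) - 100 + ((-92 + 45)/(-74 - 111))²) - 14476 = (-47/(-185) - 100 + (-47/(-185))²) - 14476 = (-47*(-1/185) - 100 + (-47*(-1/185))²) - 14476 = (47/185 - 100 + (47/185)²) - 14476 = (47/185 - 100 + 2209/34225) - 14476 = -3411596/34225 - 14476 = -498852696/34225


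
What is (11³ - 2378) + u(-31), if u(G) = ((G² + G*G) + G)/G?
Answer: -1108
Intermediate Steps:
u(G) = (G + 2*G²)/G (u(G) = ((G² + G²) + G)/G = (2*G² + G)/G = (G + 2*G²)/G)
(11³ - 2378) + u(-31) = (11³ - 2378) + (1 + 2*(-31)) = (1331 - 2378) + (1 - 62) = -1047 - 61 = -1108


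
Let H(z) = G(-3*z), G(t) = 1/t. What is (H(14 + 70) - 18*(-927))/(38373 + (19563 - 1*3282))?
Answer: 4204871/13772808 ≈ 0.30530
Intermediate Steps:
H(z) = -1/(3*z) (H(z) = 1/(-3*z) = -1/(3*z))
(H(14 + 70) - 18*(-927))/(38373 + (19563 - 1*3282)) = (-1/(3*(14 + 70)) - 18*(-927))/(38373 + (19563 - 1*3282)) = (-⅓/84 + 16686)/(38373 + (19563 - 3282)) = (-⅓*1/84 + 16686)/(38373 + 16281) = (-1/252 + 16686)/54654 = (4204871/252)*(1/54654) = 4204871/13772808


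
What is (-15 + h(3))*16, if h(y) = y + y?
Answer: -144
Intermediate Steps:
h(y) = 2*y
(-15 + h(3))*16 = (-15 + 2*3)*16 = (-15 + 6)*16 = -9*16 = -144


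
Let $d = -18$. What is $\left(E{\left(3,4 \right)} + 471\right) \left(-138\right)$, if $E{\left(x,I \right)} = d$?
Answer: $-62514$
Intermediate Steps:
$E{\left(x,I \right)} = -18$
$\left(E{\left(3,4 \right)} + 471\right) \left(-138\right) = \left(-18 + 471\right) \left(-138\right) = 453 \left(-138\right) = -62514$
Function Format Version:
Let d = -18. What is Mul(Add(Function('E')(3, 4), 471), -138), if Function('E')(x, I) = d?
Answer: -62514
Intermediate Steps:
Function('E')(x, I) = -18
Mul(Add(Function('E')(3, 4), 471), -138) = Mul(Add(-18, 471), -138) = Mul(453, -138) = -62514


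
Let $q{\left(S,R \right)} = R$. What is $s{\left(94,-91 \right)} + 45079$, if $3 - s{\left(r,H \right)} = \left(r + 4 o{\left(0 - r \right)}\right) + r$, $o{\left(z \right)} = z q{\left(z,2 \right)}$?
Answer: $45646$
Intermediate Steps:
$o{\left(z \right)} = 2 z$ ($o{\left(z \right)} = z 2 = 2 z$)
$s{\left(r,H \right)} = 3 + 6 r$ ($s{\left(r,H \right)} = 3 - \left(\left(r + 4 \cdot 2 \left(0 - r\right)\right) + r\right) = 3 - \left(\left(r + 4 \cdot 2 \left(- r\right)\right) + r\right) = 3 - \left(\left(r + 4 \left(- 2 r\right)\right) + r\right) = 3 - \left(\left(r - 8 r\right) + r\right) = 3 - \left(- 7 r + r\right) = 3 - - 6 r = 3 + 6 r$)
$s{\left(94,-91 \right)} + 45079 = \left(3 + 6 \cdot 94\right) + 45079 = \left(3 + 564\right) + 45079 = 567 + 45079 = 45646$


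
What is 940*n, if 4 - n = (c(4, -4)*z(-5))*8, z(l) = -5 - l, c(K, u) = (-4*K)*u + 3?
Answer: 3760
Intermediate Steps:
c(K, u) = 3 - 4*K*u (c(K, u) = -4*K*u + 3 = 3 - 4*K*u)
n = 4 (n = 4 - (3 - 4*4*(-4))*(-5 - 1*(-5))*8 = 4 - (3 + 64)*(-5 + 5)*8 = 4 - 67*0*8 = 4 - 0*8 = 4 - 1*0 = 4 + 0 = 4)
940*n = 940*4 = 3760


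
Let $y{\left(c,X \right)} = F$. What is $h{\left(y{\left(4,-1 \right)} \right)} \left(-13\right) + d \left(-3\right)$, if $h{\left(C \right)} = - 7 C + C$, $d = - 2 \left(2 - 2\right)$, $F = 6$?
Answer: $468$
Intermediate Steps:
$d = 0$ ($d = \left(-2\right) 0 = 0$)
$y{\left(c,X \right)} = 6$
$h{\left(C \right)} = - 6 C$
$h{\left(y{\left(4,-1 \right)} \right)} \left(-13\right) + d \left(-3\right) = \left(-6\right) 6 \left(-13\right) + 0 \left(-3\right) = \left(-36\right) \left(-13\right) + 0 = 468 + 0 = 468$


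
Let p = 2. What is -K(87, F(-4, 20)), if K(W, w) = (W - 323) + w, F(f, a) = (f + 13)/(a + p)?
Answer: 5183/22 ≈ 235.59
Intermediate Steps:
F(f, a) = (13 + f)/(2 + a) (F(f, a) = (f + 13)/(a + 2) = (13 + f)/(2 + a))
K(W, w) = -323 + W + w (K(W, w) = (-323 + W) + w = -323 + W + w)
-K(87, F(-4, 20)) = -(-323 + 87 + (13 - 4)/(2 + 20)) = -(-323 + 87 + 9/22) = -1*(-5183/22) = 5183/22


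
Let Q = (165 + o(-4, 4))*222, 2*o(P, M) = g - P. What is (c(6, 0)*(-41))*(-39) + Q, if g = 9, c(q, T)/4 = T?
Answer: 38073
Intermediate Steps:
c(q, T) = 4*T
o(P, M) = 9/2 - P/2 (o(P, M) = (9 - P)/2 = 9/2 - P/2)
Q = 38073 (Q = (165 + (9/2 - ½*(-4)))*222 = (165 + (9/2 + 2))*222 = (165 + 13/2)*222 = (343/2)*222 = 38073)
(c(6, 0)*(-41))*(-39) + Q = ((4*0)*(-41))*(-39) + 38073 = (0*(-41))*(-39) + 38073 = 0*(-39) + 38073 = 0 + 38073 = 38073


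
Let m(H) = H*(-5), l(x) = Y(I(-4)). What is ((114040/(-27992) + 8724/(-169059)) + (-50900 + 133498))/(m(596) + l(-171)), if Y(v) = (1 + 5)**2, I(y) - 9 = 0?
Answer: -16285789696799/580495408768 ≈ -28.055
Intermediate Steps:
I(y) = 9 (I(y) = 9 + 0 = 9)
Y(v) = 36 (Y(v) = 6**2 = 36)
l(x) = 36
m(H) = -5*H
((114040/(-27992) + 8724/(-169059)) + (-50900 + 133498))/(m(596) + l(-171)) = ((114040/(-27992) + 8724/(-169059)) + (-50900 + 133498))/(-5*596 + 36) = ((114040*(-1/27992) + 8724*(-1/169059)) + 82598)/(-2980 + 36) = ((-14255/3499 - 2908/56353) + 82598)/(-2944) = (-813487107/197179147 + 82598)*(-1/2944) = (16285789696799/197179147)*(-1/2944) = -16285789696799/580495408768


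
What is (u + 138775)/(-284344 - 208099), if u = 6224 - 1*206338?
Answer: 61339/492443 ≈ 0.12456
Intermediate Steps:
u = -200114 (u = 6224 - 206338 = -200114)
(u + 138775)/(-284344 - 208099) = (-200114 + 138775)/(-284344 - 208099) = -61339/(-492443) = -61339*(-1/492443) = 61339/492443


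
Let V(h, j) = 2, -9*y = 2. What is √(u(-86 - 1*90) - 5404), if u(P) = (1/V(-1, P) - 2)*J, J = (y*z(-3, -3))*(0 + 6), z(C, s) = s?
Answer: I*√5410 ≈ 73.553*I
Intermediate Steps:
y = -2/9 (y = -⅑*2 = -2/9 ≈ -0.22222)
J = 4 (J = (-2/9*(-3))*(0 + 6) = (⅔)*6 = 4)
u(P) = -6 (u(P) = (1/2 - 2)*4 = (½ - 2)*4 = -3/2*4 = -6)
√(u(-86 - 1*90) - 5404) = √(-6 - 5404) = √(-5410) = I*√5410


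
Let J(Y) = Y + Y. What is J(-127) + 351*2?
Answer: 448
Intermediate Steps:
J(Y) = 2*Y
J(-127) + 351*2 = 2*(-127) + 351*2 = -254 + 702 = 448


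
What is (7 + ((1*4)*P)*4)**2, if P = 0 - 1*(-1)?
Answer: 529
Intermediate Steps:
P = 1 (P = 0 + 1 = 1)
(7 + ((1*4)*P)*4)**2 = (7 + ((1*4)*1)*4)**2 = (7 + (4*1)*4)**2 = (7 + 4*4)**2 = (7 + 16)**2 = 23**2 = 529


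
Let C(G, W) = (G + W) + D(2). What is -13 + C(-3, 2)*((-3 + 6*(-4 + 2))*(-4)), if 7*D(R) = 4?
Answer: -271/7 ≈ -38.714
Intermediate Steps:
D(R) = 4/7 (D(R) = (⅐)*4 = 4/7)
C(G, W) = 4/7 + G + W (C(G, W) = (G + W) + 4/7 = 4/7 + G + W)
-13 + C(-3, 2)*((-3 + 6*(-4 + 2))*(-4)) = -13 + (4/7 - 3 + 2)*((-3 + 6*(-4 + 2))*(-4)) = -13 - 3*(-3 + 6*(-2))*(-4)/7 = -13 - 3*(-3 - 12)*(-4)/7 = -13 - (-45)*(-4)/7 = -13 - 3/7*60 = -13 - 180/7 = -271/7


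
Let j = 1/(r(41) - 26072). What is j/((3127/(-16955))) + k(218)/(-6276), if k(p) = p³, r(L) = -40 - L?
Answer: -211816032952603/128313496239 ≈ -1650.8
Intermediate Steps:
j = -1/26153 (j = 1/((-40 - 1*41) - 26072) = 1/((-40 - 41) - 26072) = 1/(-81 - 26072) = 1/(-26153) = -1/26153 ≈ -3.8237e-5)
j/((3127/(-16955))) + k(218)/(-6276) = -1/(26153*(3127/(-16955))) + 218³/(-6276) = -1/(26153*(3127*(-1/16955))) + 10360232*(-1/6276) = -1/(26153*(-3127/16955)) - 2590058/1569 = -1/26153*(-16955/3127) - 2590058/1569 = 16955/81780431 - 2590058/1569 = -211816032952603/128313496239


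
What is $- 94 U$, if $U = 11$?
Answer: $-1034$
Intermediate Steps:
$- 94 U = \left(-94\right) 11 = -1034$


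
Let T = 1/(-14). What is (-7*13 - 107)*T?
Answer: 99/7 ≈ 14.143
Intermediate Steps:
T = -1/14 ≈ -0.071429
(-7*13 - 107)*T = (-7*13 - 107)*(-1/14) = (-91 - 107)*(-1/14) = -198*(-1/14) = 99/7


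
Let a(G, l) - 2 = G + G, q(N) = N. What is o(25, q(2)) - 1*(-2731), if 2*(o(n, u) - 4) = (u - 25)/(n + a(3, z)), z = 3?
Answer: 180487/66 ≈ 2734.7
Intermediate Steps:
a(G, l) = 2 + 2*G (a(G, l) = 2 + (G + G) = 2 + 2*G)
o(n, u) = 4 + (-25 + u)/(2*(8 + n)) (o(n, u) = 4 + ((u - 25)/(n + (2 + 2*3)))/2 = 4 + ((-25 + u)/(n + (2 + 6)))/2 = 4 + ((-25 + u)/(n + 8))/2 = 4 + ((-25 + u)/(8 + n))/2 = 4 + (-25 + u)/(2*(8 + n)))
o(25, q(2)) - 1*(-2731) = (39 + 2 + 8*25)/(2*(8 + 25)) - 1*(-2731) = (½)*(39 + 2 + 200)/33 + 2731 = (½)*(1/33)*241 + 2731 = 241/66 + 2731 = 180487/66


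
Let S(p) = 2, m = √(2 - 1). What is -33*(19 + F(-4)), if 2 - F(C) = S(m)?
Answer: -627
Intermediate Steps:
m = 1 (m = √1 = 1)
F(C) = 0 (F(C) = 2 - 1*2 = 2 - 2 = 0)
-33*(19 + F(-4)) = -33*(19 + 0) = -33*19 = -627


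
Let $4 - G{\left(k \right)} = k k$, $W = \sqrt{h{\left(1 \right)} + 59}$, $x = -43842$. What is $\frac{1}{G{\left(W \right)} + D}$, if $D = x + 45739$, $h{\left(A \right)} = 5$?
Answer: $\frac{1}{1837} \approx 0.00054437$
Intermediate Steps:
$W = 8$ ($W = \sqrt{5 + 59} = \sqrt{64} = 8$)
$G{\left(k \right)} = 4 - k^{2}$ ($G{\left(k \right)} = 4 - k k = 4 - k^{2}$)
$D = 1897$ ($D = -43842 + 45739 = 1897$)
$\frac{1}{G{\left(W \right)} + D} = \frac{1}{\left(4 - 8^{2}\right) + 1897} = \frac{1}{\left(4 - 64\right) + 1897} = \frac{1}{-60 + 1897} = \frac{1}{1837}$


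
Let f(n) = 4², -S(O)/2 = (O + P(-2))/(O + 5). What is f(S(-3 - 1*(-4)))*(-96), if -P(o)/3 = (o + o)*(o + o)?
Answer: -1536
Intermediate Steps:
P(o) = -12*o² (P(o) = -3*(o + o)*(o + o) = -3*2*o*2*o = -12*o²)
S(O) = -2*(-48 + O)/(5 + O) (S(O) = -2*(O - 12*(-2)²)/(O + 5) = -2*(O - 12*4)/(5 + O) = -2*(O - 48)/(5 + O) = -2*(-48 + O)/(5 + O))
f(n) = 16
f(S(-3 - 1*(-4)))*(-96) = 16*(-96) = -1536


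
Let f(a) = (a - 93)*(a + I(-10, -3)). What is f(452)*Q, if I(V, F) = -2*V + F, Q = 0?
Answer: 0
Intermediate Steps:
I(V, F) = F - 2*V
f(a) = (-93 + a)*(17 + a) (f(a) = (a - 93)*(a + (-3 - 2*(-10))) = (-93 + a)*(a + (-3 + 20)) = (-93 + a)*(a + 17) = (-93 + a)*(17 + a))
f(452)*Q = (-1581 + 452**2 - 76*452)*0 = (-1581 + 204304 - 34352)*0 = 168371*0 = 0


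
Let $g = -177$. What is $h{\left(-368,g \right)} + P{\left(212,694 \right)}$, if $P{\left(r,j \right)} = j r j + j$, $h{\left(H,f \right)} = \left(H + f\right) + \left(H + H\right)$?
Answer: $102106245$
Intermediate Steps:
$h{\left(H,f \right)} = f + 3 H$ ($h{\left(H,f \right)} = \left(H + f\right) + 2 H = f + 3 H$)
$P{\left(r,j \right)} = j + r j^{2}$ ($P{\left(r,j \right)} = r j^{2} + j = j + r j^{2}$)
$h{\left(-368,g \right)} + P{\left(212,694 \right)} = \left(-177 + 3 \left(-368\right)\right) + 694 \left(1 + 694 \cdot 212\right) = \left(-177 - 1104\right) + 694 \left(1 + 147128\right) = -1281 + 694 \cdot 147129 = -1281 + 102107526 = 102106245$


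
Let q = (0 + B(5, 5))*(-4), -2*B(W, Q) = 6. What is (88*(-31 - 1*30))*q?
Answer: -64416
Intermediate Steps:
B(W, Q) = -3 (B(W, Q) = -1/2*6 = -3)
q = 12 (q = (0 - 3)*(-4) = -3*(-4) = 12)
(88*(-31 - 1*30))*q = (88*(-31 - 1*30))*12 = (88*(-31 - 30))*12 = (88*(-61))*12 = -5368*12 = -64416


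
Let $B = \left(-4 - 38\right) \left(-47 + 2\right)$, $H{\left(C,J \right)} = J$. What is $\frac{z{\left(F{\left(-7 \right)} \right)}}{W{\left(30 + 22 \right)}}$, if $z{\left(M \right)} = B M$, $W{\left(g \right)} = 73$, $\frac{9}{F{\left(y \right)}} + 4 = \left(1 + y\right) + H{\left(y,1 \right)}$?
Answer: $- \frac{1890}{73} \approx -25.89$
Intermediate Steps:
$F{\left(y \right)} = \frac{9}{-2 + y}$ ($F{\left(y \right)} = \frac{9}{-4 + \left(\left(1 + y\right) + 1\right)} = \frac{9}{-4 + \left(2 + y\right)} = \frac{9}{-2 + y}$)
$B = 1890$ ($B = \left(-42\right) \left(-45\right) = 1890$)
$z{\left(M \right)} = 1890 M$
$\frac{z{\left(F{\left(-7 \right)} \right)}}{W{\left(30 + 22 \right)}} = \frac{1890 \frac{9}{-2 - 7}}{73} = 1890 \frac{9}{-9} \cdot \frac{1}{73} = 1890 \cdot 9 \left(- \frac{1}{9}\right) \frac{1}{73} = 1890 \left(-1\right) \frac{1}{73} = \left(-1890\right) \frac{1}{73} = - \frac{1890}{73}$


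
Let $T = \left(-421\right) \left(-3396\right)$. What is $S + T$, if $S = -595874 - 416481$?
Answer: $417361$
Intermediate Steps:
$S = -1012355$
$T = 1429716$
$S + T = -1012355 + 1429716 = 417361$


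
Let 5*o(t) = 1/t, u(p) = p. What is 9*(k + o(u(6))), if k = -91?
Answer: -8187/10 ≈ -818.70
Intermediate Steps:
o(t) = 1/(5*t)
9*(k + o(u(6))) = 9*(-91 + (⅕)/6) = 9*(-91 + (⅕)*(⅙)) = 9*(-91 + 1/30) = 9*(-2729/30) = -8187/10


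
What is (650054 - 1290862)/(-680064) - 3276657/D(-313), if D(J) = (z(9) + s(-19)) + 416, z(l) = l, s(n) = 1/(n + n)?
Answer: -503966888699/65371152 ≈ -7709.3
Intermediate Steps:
s(n) = 1/(2*n)
D(J) = 16149/38 (D(J) = (9 + (1/2)/(-19)) + 416 = (9 + (1/2)*(-1/19)) + 416 = (9 - 1/38) + 416 = 341/38 + 416 = 16149/38)
(650054 - 1290862)/(-680064) - 3276657/D(-313) = (650054 - 1290862)/(-680064) - 3276657/16149/38 = -640808*(-1/680064) - 3276657*38/16149 = 11443/12144 - 41504322/5383 = -503966888699/65371152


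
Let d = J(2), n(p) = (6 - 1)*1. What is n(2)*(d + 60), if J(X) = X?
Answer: 310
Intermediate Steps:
n(p) = 5 (n(p) = 5*1 = 5)
d = 2
n(2)*(d + 60) = 5*(2 + 60) = 5*62 = 310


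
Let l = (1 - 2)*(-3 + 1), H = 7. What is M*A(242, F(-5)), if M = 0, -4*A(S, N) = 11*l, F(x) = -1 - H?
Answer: 0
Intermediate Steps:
l = 2 (l = -1*(-2) = 2)
F(x) = -8 (F(x) = -1 - 1*7 = -1 - 7 = -8)
A(S, N) = -11/2 (A(S, N) = -11*2/4 = -¼*22 = -11/2)
M*A(242, F(-5)) = 0*(-11/2) = 0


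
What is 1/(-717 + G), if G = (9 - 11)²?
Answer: -1/713 ≈ -0.0014025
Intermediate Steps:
G = 4 (G = (-2)² = 4)
1/(-717 + G) = 1/(-717 + 4) = 1/(-713) = -1/713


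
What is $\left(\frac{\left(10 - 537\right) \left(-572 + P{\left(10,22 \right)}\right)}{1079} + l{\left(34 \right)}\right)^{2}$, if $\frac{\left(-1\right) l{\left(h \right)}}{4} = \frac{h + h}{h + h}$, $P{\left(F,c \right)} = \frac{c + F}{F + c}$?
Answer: $\frac{87972153201}{1164241} \approx 75562.0$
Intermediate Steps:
$P{\left(F,c \right)} = 1$ ($P{\left(F,c \right)} = \frac{F + c}{F + c} = 1$)
$l{\left(h \right)} = -4$ ($l{\left(h \right)} = - 4 \frac{h + h}{h + h} = - 4 \frac{2 h}{2 h} = - 4 \cdot 2 h \frac{1}{2 h} = \left(-4\right) 1 = -4$)
$\left(\frac{\left(10 - 537\right) \left(-572 + P{\left(10,22 \right)}\right)}{1079} + l{\left(34 \right)}\right)^{2} = \left(\frac{\left(10 - 537\right) \left(-572 + 1\right)}{1079} - 4\right)^{2} = \left(\left(-527\right) \left(-571\right) \frac{1}{1079} - 4\right)^{2} = \left(300917 \cdot \frac{1}{1079} - 4\right)^{2} = \left(\frac{300917}{1079} - 4\right)^{2} = \left(\frac{296601}{1079}\right)^{2} = \frac{87972153201}{1164241}$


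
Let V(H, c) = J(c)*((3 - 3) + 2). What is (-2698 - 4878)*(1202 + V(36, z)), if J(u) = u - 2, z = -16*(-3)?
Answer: -9803344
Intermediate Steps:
z = 48
J(u) = -2 + u
V(H, c) = -4 + 2*c (V(H, c) = (-2 + c)*((3 - 3) + 2) = (-2 + c)*(0 + 2) = (-2 + c)*2 = -4 + 2*c)
(-2698 - 4878)*(1202 + V(36, z)) = (-2698 - 4878)*(1202 + (-4 + 2*48)) = -7576*(1202 + (-4 + 96)) = -7576*(1202 + 92) = -7576*1294 = -9803344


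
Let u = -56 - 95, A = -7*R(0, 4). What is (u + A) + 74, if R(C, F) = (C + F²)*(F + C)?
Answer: -525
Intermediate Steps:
R(C, F) = (C + F)*(C + F²) (R(C, F) = (C + F²)*(C + F) = (C + F)*(C + F²))
A = -448 (A = -7*(0² + 4³ + 0*4 + 0*4²) = -7*(0 + 64 + 0 + 0*16) = -7*(0 + 64 + 0 + 0) = -7*64 = -448)
u = -151
(u + A) + 74 = (-151 - 448) + 74 = -599 + 74 = -525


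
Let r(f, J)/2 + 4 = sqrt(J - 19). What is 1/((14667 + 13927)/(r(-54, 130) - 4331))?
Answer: -4339/28594 + sqrt(111)/14297 ≈ -0.15101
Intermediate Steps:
r(f, J) = -8 + 2*sqrt(-19 + J) (r(f, J) = -8 + 2*sqrt(J - 19) = -8 + 2*sqrt(-19 + J))
1/((14667 + 13927)/(r(-54, 130) - 4331)) = 1/((14667 + 13927)/((-8 + 2*sqrt(-19 + 130)) - 4331)) = 1/(28594/((-8 + 2*sqrt(111)) - 4331)) = 1/(28594/(-4339 + 2*sqrt(111))) = -4339/28594 + sqrt(111)/14297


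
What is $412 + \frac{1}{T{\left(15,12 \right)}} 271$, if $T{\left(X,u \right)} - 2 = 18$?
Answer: $\frac{8511}{20} \approx 425.55$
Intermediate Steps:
$T{\left(X,u \right)} = 20$ ($T{\left(X,u \right)} = 2 + 18 = 20$)
$412 + \frac{1}{T{\left(15,12 \right)}} 271 = 412 + \frac{1}{20} \cdot 271 = 412 + \frac{271}{20} = \frac{8511}{20}$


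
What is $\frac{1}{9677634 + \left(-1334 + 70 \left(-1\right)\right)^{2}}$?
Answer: $\frac{1}{11648850} \approx 8.5845 \cdot 10^{-8}$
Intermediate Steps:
$\frac{1}{9677634 + \left(-1334 + 70 \left(-1\right)\right)^{2}} = \frac{1}{9677634 + \left(-1334 - 70\right)^{2}} = \frac{1}{9677634 + \left(-1404\right)^{2}} = \frac{1}{9677634 + 1971216} = \frac{1}{11648850}$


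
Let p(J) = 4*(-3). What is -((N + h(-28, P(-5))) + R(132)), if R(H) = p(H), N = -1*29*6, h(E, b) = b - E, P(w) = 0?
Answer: 158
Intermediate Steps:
N = -174 (N = -29*6 = -174)
p(J) = -12
R(H) = -12
-((N + h(-28, P(-5))) + R(132)) = -((-174 + (0 - 1*(-28))) - 12) = -((-174 + (0 + 28)) - 12) = -((-174 + 28) - 12) = -(-146 - 12) = -1*(-158) = 158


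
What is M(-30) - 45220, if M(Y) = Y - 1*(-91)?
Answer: -45159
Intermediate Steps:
M(Y) = 91 + Y (M(Y) = Y + 91 = 91 + Y)
M(-30) - 45220 = (91 - 30) - 45220 = 61 - 45220 = -45159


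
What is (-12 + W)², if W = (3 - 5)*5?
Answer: 484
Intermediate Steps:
W = -10 (W = -2*5 = -10)
(-12 + W)² = (-12 - 10)² = (-22)² = 484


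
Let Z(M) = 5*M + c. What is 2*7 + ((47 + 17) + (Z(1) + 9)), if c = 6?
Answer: 98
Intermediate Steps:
Z(M) = 6 + 5*M (Z(M) = 5*M + 6 = 6 + 5*M)
2*7 + ((47 + 17) + (Z(1) + 9)) = 2*7 + ((47 + 17) + ((6 + 5*1) + 9)) = 14 + (64 + ((6 + 5) + 9)) = 14 + (64 + (11 + 9)) = 14 + (64 + 20) = 14 + 84 = 98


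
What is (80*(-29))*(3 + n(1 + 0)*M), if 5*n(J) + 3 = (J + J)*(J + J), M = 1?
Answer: -7424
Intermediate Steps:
n(J) = -3/5 + 4*J**2/5 (n(J) = -3/5 + ((J + J)*(J + J))/5 = -3/5 + ((2*J)*(2*J))/5 = -3/5 + (4*J**2)/5 = -3/5 + 4*J**2/5)
(80*(-29))*(3 + n(1 + 0)*M) = (80*(-29))*(3 + (-3/5 + 4*(1 + 0)**2/5)*1) = -2320*(3 + (-3/5 + (4/5)*1**2)*1) = -2320*(3 + (-3/5 + (4/5)*1)*1) = -2320*(3 + (-3/5 + 4/5)*1) = -2320*(3 + (1/5)*1) = -2320*(3 + 1/5) = -2320*16/5 = -7424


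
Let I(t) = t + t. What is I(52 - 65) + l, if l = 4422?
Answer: 4396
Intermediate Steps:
I(t) = 2*t
I(52 - 65) + l = 2*(52 - 65) + 4422 = 2*(-13) + 4422 = -26 + 4422 = 4396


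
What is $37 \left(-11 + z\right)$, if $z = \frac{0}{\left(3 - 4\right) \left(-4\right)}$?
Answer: $-407$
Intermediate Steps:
$z = 0$ ($z = \frac{0}{\left(-1\right) \left(-4\right)} = \frac{0}{4} = 0 \cdot \frac{1}{4} = 0$)
$37 \left(-11 + z\right) = 37 \left(-11 + 0\right) = 37 \left(-11\right) = -407$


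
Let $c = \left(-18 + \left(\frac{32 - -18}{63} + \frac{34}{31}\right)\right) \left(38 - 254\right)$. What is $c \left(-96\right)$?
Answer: $- \frac{72488448}{217} \approx -3.3405 \cdot 10^{5}$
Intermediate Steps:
$c = \frac{755088}{217}$ ($c = \left(-18 + \left(\left(32 + 18\right) \frac{1}{63} + 34 \cdot \frac{1}{31}\right)\right) \left(-216\right) = \left(-18 + \left(50 \cdot \frac{1}{63} + \frac{34}{31}\right)\right) \left(-216\right) = \left(-18 + \left(\frac{50}{63} + \frac{34}{31}\right)\right) \left(-216\right) = \left(-18 + \frac{3692}{1953}\right) \left(-216\right) = \left(- \frac{31462}{1953}\right) \left(-216\right) = \frac{755088}{217} \approx 3479.7$)
$c \left(-96\right) = \frac{755088}{217} \left(-96\right) = - \frac{72488448}{217}$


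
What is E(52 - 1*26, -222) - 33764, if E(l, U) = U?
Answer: -33986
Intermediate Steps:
E(52 - 1*26, -222) - 33764 = -222 - 33764 = -33986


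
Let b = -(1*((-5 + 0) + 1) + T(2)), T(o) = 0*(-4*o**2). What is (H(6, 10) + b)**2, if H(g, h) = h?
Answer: 196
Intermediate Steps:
T(o) = 0
b = 4 (b = -(1*((-5 + 0) + 1) + 0) = -(1*(-5 + 1) + 0) = -(1*(-4) + 0) = -(-4 + 0) = -1*(-4) = 4)
(H(6, 10) + b)**2 = (10 + 4)**2 = 14**2 = 196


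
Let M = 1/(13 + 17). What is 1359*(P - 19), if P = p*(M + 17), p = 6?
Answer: 565344/5 ≈ 1.1307e+5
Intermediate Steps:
M = 1/30 ≈ 0.033333
P = 511/5 (P = 6*(1/30 + 17) = 6*(511/30) = 511/5 ≈ 102.20)
1359*(P - 19) = 1359*(511/5 - 19) = 1359*(416/5) = 565344/5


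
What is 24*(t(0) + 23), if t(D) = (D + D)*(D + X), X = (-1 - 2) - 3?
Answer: 552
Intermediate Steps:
X = -6 (X = -3 - 3 = -6)
t(D) = 2*D*(-6 + D) (t(D) = (D + D)*(D - 6) = (2*D)*(-6 + D) = 2*D*(-6 + D))
24*(t(0) + 23) = 24*(2*0*(-6 + 0) + 23) = 24*(2*0*(-6) + 23) = 24*(0 + 23) = 24*23 = 552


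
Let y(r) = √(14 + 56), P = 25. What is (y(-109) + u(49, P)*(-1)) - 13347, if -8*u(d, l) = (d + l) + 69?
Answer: -106633/8 + √70 ≈ -13321.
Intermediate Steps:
u(d, l) = -69/8 - d/8 - l/8 (u(d, l) = -((d + l) + 69)/8 = -(69 + d + l)/8 = -69/8 - d/8 - l/8)
y(r) = √70
(y(-109) + u(49, P)*(-1)) - 13347 = (√70 + (-69/8 - ⅛*49 - ⅛*25)*(-1)) - 13347 = (√70 + (-69/8 - 49/8 - 25/8)*(-1)) - 13347 = (√70 - 143/8*(-1)) - 13347 = (√70 + 143/8) - 13347 = (143/8 + √70) - 13347 = -106633/8 + √70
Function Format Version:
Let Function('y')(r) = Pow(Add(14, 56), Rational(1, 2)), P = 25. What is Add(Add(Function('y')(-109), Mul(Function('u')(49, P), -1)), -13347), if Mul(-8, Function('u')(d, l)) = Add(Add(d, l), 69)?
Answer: Add(Rational(-106633, 8), Pow(70, Rational(1, 2))) ≈ -13321.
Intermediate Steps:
Function('u')(d, l) = Add(Rational(-69, 8), Mul(Rational(-1, 8), d), Mul(Rational(-1, 8), l)) (Function('u')(d, l) = Mul(Rational(-1, 8), Add(Add(d, l), 69)) = Mul(Rational(-1, 8), Add(69, d, l)) = Add(Rational(-69, 8), Mul(Rational(-1, 8), d), Mul(Rational(-1, 8), l)))
Function('y')(r) = Pow(70, Rational(1, 2))
Add(Add(Function('y')(-109), Mul(Function('u')(49, P), -1)), -13347) = Add(Add(Pow(70, Rational(1, 2)), Mul(Add(Rational(-69, 8), Mul(Rational(-1, 8), 49), Mul(Rational(-1, 8), 25)), -1)), -13347) = Add(Add(Pow(70, Rational(1, 2)), Mul(Add(Rational(-69, 8), Rational(-49, 8), Rational(-25, 8)), -1)), -13347) = Add(Add(Pow(70, Rational(1, 2)), Mul(Rational(-143, 8), -1)), -13347) = Add(Add(Pow(70, Rational(1, 2)), Rational(143, 8)), -13347) = Add(Add(Rational(143, 8), Pow(70, Rational(1, 2))), -13347) = Add(Rational(-106633, 8), Pow(70, Rational(1, 2)))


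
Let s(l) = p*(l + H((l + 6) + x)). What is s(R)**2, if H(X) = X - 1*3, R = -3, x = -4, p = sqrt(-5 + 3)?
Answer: -98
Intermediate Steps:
p = I*sqrt(2) (p = sqrt(-2) = I*sqrt(2) ≈ 1.4142*I)
H(X) = -3 + X (H(X) = X - 3 = -3 + X)
s(l) = I*sqrt(2)*(-1 + 2*l) (s(l) = (I*sqrt(2))*(l + (-3 + ((l + 6) - 4))) = (I*sqrt(2))*(l + (-3 + ((6 + l) - 4))) = (I*sqrt(2))*(l + (-3 + (2 + l))) = (I*sqrt(2))*(l + (-1 + l)) = (I*sqrt(2))*(-1 + 2*l) = I*sqrt(2)*(-1 + 2*l))
s(R)**2 = (I*sqrt(2)*(-1 + 2*(-3)))**2 = (I*sqrt(2)*(-1 - 6))**2 = (I*sqrt(2)*(-7))**2 = (-7*I*sqrt(2))**2 = -98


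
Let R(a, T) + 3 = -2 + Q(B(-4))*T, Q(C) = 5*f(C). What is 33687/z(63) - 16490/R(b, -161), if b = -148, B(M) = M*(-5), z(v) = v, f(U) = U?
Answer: 12079289/22547 ≈ 535.74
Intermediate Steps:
B(M) = -5*M
Q(C) = 5*C
R(a, T) = -5 + 100*T (R(a, T) = -3 + (-2 + (5*(-5*(-4)))*T) = -3 + (-2 + (5*20)*T) = -3 + (-2 + 100*T) = -5 + 100*T)
33687/z(63) - 16490/R(b, -161) = 33687/63 - 16490/(-5 + 100*(-161)) = 33687*(1/63) - 16490/(-5 - 16100) = 3743/7 - 16490/(-16105) = 3743/7 - 16490*(-1/16105) = 3743/7 + 3298/3221 = 12079289/22547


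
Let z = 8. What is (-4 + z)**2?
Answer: 16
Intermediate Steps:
(-4 + z)**2 = (-4 + 8)**2 = 4**2 = 16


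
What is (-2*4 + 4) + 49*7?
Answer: 339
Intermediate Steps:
(-2*4 + 4) + 49*7 = (-8 + 4) + 343 = -4 + 343 = 339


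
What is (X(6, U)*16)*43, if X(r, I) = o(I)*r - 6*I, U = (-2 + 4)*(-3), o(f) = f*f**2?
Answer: -866880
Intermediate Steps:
o(f) = f**3
U = -6 (U = 2*(-3) = -6)
X(r, I) = -6*I + r*I**3 (X(r, I) = I**3*r - 6*I = r*I**3 - 6*I = -6*I + r*I**3)
(X(6, U)*16)*43 = (-6*(-6 + 6*(-6)**2)*16)*43 = (-6*(-6 + 6*36)*16)*43 = (-6*(-6 + 216)*16)*43 = (-6*210*16)*43 = -1260*16*43 = -20160*43 = -866880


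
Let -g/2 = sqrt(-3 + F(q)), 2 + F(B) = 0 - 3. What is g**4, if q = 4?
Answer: 1024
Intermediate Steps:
F(B) = -5 (F(B) = -2 + (0 - 3) = -2 - 3 = -5)
g = -4*I*sqrt(2) (g = -2*sqrt(-3 - 5) = -4*I*sqrt(2) ≈ -5.6569*I)
g**4 = (-4*I*sqrt(2))**4 = 1024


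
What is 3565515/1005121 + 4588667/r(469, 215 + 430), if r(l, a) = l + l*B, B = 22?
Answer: 4650626774012/10842240227 ≈ 428.94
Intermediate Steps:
r(l, a) = 23*l (r(l, a) = l + l*22 = l + 22*l = 23*l)
3565515/1005121 + 4588667/r(469, 215 + 430) = 3565515/1005121 + 4588667/((23*469)) = 3565515*(1/1005121) + 4588667/10787 = 3565515/1005121 + 4588667*(1/10787) = 3565515/1005121 + 4588667/10787 = 4650626774012/10842240227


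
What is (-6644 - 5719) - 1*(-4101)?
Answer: -8262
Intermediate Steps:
(-6644 - 5719) - 1*(-4101) = -12363 + 4101 = -8262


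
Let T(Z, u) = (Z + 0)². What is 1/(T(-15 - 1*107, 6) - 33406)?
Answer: -1/18522 ≈ -5.3990e-5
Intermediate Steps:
T(Z, u) = Z²
1/(T(-15 - 1*107, 6) - 33406) = 1/((-15 - 1*107)² - 33406) = 1/((-15 - 107)² - 33406) = 1/((-122)² - 33406) = 1/(14884 - 33406) = 1/(-18522) = -1/18522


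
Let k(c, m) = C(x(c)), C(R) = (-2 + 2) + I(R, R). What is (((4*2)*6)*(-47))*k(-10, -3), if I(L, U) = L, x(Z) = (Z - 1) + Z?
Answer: 47376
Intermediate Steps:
x(Z) = -1 + 2*Z (x(Z) = (-1 + Z) + Z = -1 + 2*Z)
C(R) = R (C(R) = (-2 + 2) + R = 0 + R = R)
k(c, m) = -1 + 2*c
(((4*2)*6)*(-47))*k(-10, -3) = (((4*2)*6)*(-47))*(-1 + 2*(-10)) = ((8*6)*(-47))*(-1 - 20) = (48*(-47))*(-21) = -2256*(-21) = 47376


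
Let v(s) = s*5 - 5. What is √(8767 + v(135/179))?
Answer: √280864067/179 ≈ 93.626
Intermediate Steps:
v(s) = -5 + 5*s (v(s) = 5*s - 5 = -5 + 5*s)
√(8767 + v(135/179)) = √(8767 + (-5 + 5*(135/179))) = √(8767 + (-5 + 675/179)) = √(8767 - 220/179) = √(1569073/179) = √280864067/179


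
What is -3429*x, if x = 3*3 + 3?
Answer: -41148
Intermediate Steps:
x = 12 (x = 9 + 3 = 12)
-3429*x = -3429*12 = -41148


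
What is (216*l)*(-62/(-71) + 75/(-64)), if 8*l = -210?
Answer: 3847095/2272 ≈ 1693.3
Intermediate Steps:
l = -105/4 (l = (1/8)*(-210) = -105/4 ≈ -26.250)
(216*l)*(-62/(-71) + 75/(-64)) = (216*(-105/4))*(-62/(-71) + 75/(-64)) = -5670*(-62*(-1/71) + 75*(-1/64)) = -5670*(62/71 - 75/64) = -5670*(-1357/4544) = 3847095/2272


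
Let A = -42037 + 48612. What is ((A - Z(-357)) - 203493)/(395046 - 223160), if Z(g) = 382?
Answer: -98650/85943 ≈ -1.1479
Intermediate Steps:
A = 6575
((A - Z(-357)) - 203493)/(395046 - 223160) = ((6575 - 1*382) - 203493)/(395046 - 223160) = ((6575 - 382) - 203493)/171886 = (6193 - 203493)*(1/171886) = -197300*1/171886 = -98650/85943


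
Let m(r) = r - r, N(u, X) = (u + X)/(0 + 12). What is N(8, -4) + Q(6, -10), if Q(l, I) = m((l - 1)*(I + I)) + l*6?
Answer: 109/3 ≈ 36.333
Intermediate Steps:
N(u, X) = X/12 + u/12 (N(u, X) = (X + u)/12 = (X + u)*(1/12) = X/12 + u/12)
m(r) = 0
Q(l, I) = 6*l (Q(l, I) = 0 + l*6 = 0 + 6*l = 6*l)
N(8, -4) + Q(6, -10) = ((1/12)*(-4) + (1/12)*8) + 6*6 = (-⅓ + ⅔) + 36 = ⅓ + 36 = 109/3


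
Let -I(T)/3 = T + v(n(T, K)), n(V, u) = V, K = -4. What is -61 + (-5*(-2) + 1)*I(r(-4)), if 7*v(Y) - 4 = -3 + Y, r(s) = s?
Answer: 596/7 ≈ 85.143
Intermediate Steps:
v(Y) = ⅐ + Y/7 (v(Y) = 4/7 + (-3 + Y)/7 = 4/7 + (-3/7 + Y/7) = ⅐ + Y/7)
I(T) = -3/7 - 24*T/7 (I(T) = -3*(T + (⅐ + T/7)) = -3*(⅐ + 8*T/7) = -3/7 - 24*T/7)
-61 + (-5*(-2) + 1)*I(r(-4)) = -61 + (-5*(-2) + 1)*(-3/7 - 24/7*(-4)) = -61 + (10 + 1)*(-3/7 + 96/7) = -61 + 11*(93/7) = -61 + 1023/7 = 596/7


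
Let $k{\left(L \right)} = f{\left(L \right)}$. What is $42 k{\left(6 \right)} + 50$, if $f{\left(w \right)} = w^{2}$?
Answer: $1562$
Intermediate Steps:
$k{\left(L \right)} = L^{2}$
$42 k{\left(6 \right)} + 50 = 42 \cdot 6^{2} + 50 = 42 \cdot 36 + 50 = 1512 + 50 = 1562$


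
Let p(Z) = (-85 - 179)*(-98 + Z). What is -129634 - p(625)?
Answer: 9494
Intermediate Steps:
p(Z) = 25872 - 264*Z (p(Z) = -264*(-98 + Z) = 25872 - 264*Z)
-129634 - p(625) = -129634 - (25872 - 264*625) = -129634 - (25872 - 165000) = -129634 - 1*(-139128) = -129634 + 139128 = 9494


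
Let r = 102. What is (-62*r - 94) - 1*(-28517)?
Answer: 22099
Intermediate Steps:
(-62*r - 94) - 1*(-28517) = (-62*102 - 94) - 1*(-28517) = (-6324 - 94) + 28517 = -6418 + 28517 = 22099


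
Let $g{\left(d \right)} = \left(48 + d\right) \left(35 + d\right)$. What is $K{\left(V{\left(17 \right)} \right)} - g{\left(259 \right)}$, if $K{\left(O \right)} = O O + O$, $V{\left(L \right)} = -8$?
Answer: $-90202$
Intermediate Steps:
$K{\left(O \right)} = O + O^{2}$ ($K{\left(O \right)} = O^{2} + O = O + O^{2}$)
$g{\left(d \right)} = \left(35 + d\right) \left(48 + d\right)$
$K{\left(V{\left(17 \right)} \right)} - g{\left(259 \right)} = - 8 \left(1 - 8\right) - \left(1680 + 259^{2} + 83 \cdot 259\right) = \left(-8\right) \left(-7\right) - \left(1680 + 67081 + 21497\right) = 56 - 90258 = -90202$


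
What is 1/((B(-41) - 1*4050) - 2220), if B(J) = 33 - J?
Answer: -1/6196 ≈ -0.00016139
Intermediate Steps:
1/((B(-41) - 1*4050) - 2220) = 1/(((33 - 1*(-41)) - 1*4050) - 2220) = 1/(((33 + 41) - 4050) - 2220) = 1/((74 - 4050) - 2220) = 1/(-3976 - 2220) = 1/(-6196) = -1/6196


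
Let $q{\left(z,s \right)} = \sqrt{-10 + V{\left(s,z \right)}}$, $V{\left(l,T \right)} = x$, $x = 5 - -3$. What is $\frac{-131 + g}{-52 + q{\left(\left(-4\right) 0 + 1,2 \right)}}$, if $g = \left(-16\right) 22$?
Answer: $\frac{4186}{451} + \frac{161 i \sqrt{2}}{902} \approx 9.2816 + 0.25243 i$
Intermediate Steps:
$x = 8$ ($x = 5 + 3 = 8$)
$g = -352$
$V{\left(l,T \right)} = 8$
$q{\left(z,s \right)} = i \sqrt{2}$ ($q{\left(z,s \right)} = \sqrt{-10 + 8} = \sqrt{-2} = i \sqrt{2}$)
$\frac{-131 + g}{-52 + q{\left(\left(-4\right) 0 + 1,2 \right)}} = \frac{-131 - 352}{-52 + i \sqrt{2}} = - \frac{483}{-52 + i \sqrt{2}}$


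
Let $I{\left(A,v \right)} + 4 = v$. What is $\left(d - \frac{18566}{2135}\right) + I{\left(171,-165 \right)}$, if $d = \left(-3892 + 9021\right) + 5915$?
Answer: $\frac{23199559}{2135} \approx 10866.0$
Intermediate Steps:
$I{\left(A,v \right)} = -4 + v$
$d = 11044$ ($d = 5129 + 5915 = 11044$)
$\left(d - \frac{18566}{2135}\right) + I{\left(171,-165 \right)} = \left(11044 - \frac{18566}{2135}\right) - 169 = \frac{23560374}{2135} - 169 = \frac{23199559}{2135}$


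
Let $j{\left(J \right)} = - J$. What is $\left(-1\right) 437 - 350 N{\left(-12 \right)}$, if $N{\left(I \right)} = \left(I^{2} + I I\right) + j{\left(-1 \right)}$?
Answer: $-101587$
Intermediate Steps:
$N{\left(I \right)} = 1 + 2 I^{2}$ ($N{\left(I \right)} = \left(I^{2} + I I\right) - -1 = \left(I^{2} + I^{2}\right) + 1 = 2 I^{2} + 1 = 1 + 2 I^{2}$)
$\left(-1\right) 437 - 350 N{\left(-12 \right)} = \left(-1\right) 437 - 350 \left(1 + 2 \left(-12\right)^{2}\right) = -437 - 350 \left(1 + 2 \cdot 144\right) = -437 - 350 \left(1 + 288\right) = -437 - 101150 = -101587$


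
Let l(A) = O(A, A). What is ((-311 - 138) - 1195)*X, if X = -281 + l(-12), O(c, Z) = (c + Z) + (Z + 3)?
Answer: 516216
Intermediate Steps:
O(c, Z) = 3 + c + 2*Z (O(c, Z) = (Z + c) + (3 + Z) = 3 + c + 2*Z)
l(A) = 3 + 3*A (l(A) = 3 + A + 2*A = 3 + 3*A)
X = -314 (X = -281 + (3 + 3*(-12)) = -281 + (3 - 36) = -281 - 33 = -314)
((-311 - 138) - 1195)*X = ((-311 - 138) - 1195)*(-314) = (-449 - 1195)*(-314) = -1644*(-314) = 516216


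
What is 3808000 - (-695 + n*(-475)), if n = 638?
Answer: 4111745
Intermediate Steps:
3808000 - (-695 + n*(-475)) = 3808000 - (-695 + 638*(-475)) = 3808000 - (-695 - 303050) = 3808000 - 1*(-303745) = 3808000 + 303745 = 4111745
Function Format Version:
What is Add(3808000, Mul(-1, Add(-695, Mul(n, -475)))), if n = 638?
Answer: 4111745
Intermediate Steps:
Add(3808000, Mul(-1, Add(-695, Mul(n, -475)))) = Add(3808000, Mul(-1, Add(-695, Mul(638, -475)))) = Add(3808000, Mul(-1, Add(-695, -303050))) = Add(3808000, Mul(-1, -303745)) = Add(3808000, 303745) = 4111745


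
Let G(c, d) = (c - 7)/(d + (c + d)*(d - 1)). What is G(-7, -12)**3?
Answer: -2744/12977875 ≈ -0.00021144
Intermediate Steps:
G(c, d) = (-7 + c)/(d + (-1 + d)*(c + d)) (G(c, d) = (-7 + c)/(d + (c + d)*(-1 + d)) = (-7 + c)/(d + (-1 + d)*(c + d)))
G(-7, -12)**3 = ((-7 - 7)/((-12)**2 - 1*(-7) - 7*(-12)))**3 = (-14/(144 + 7 + 84))**3 = (-14/235)**3 = -2744/12977875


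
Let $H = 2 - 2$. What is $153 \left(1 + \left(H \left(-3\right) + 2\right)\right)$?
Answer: $459$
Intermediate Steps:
$H = 0$
$153 \left(1 + \left(H \left(-3\right) + 2\right)\right) = 153 \left(1 + \left(0 \left(-3\right) + 2\right)\right) = 153 \left(1 + \left(0 + 2\right)\right) = 153 \left(1 + 2\right) = 153 \cdot 3 = 459$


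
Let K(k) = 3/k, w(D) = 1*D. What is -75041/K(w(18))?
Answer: -450246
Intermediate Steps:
w(D) = D
-75041/K(w(18)) = -75041/(3/18) = -75041/(3*(1/18)) = -75041/⅙ = -75041*6 = -450246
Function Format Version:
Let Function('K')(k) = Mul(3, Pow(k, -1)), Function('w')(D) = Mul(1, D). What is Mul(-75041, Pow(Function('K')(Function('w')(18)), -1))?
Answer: -450246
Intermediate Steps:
Function('w')(D) = D
Mul(-75041, Pow(Function('K')(Function('w')(18)), -1)) = Mul(-75041, Pow(Mul(3, Pow(18, -1)), -1)) = Mul(-75041, Pow(Mul(3, Rational(1, 18)), -1)) = Mul(-75041, Pow(Rational(1, 6), -1)) = Mul(-75041, 6) = -450246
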